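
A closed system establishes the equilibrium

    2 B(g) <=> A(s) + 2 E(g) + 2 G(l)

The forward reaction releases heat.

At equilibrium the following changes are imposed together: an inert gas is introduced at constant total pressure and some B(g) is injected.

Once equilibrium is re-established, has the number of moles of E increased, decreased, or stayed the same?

increases

Adding inert gas at constant total pressure expands the volume, scaling every reacting partial pressure by the same factor. Δn_gas = 2 − 2 = 0, so Q is unchanged — no shift.
Adding B (g), a reactant, drives the reaction to the right.
The net shift is to the right. E is a product, so its amount increases.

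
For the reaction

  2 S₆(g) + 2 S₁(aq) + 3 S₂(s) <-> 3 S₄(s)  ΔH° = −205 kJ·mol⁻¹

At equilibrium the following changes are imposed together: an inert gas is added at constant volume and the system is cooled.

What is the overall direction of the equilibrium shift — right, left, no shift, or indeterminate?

right

At constant volume, adding an inert gas leaves every reacting species' partial pressure unchanged, so Q is unchanged — no shift from this change.
The forward reaction is exothermic. Lowering T favours the exothermic direction — shift to the right.
Only the nonzero effect(s) matter; the net shift is to the right.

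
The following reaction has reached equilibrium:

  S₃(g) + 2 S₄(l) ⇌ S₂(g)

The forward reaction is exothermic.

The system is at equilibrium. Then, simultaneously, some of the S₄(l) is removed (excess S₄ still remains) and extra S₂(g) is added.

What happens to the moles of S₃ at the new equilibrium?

increases

S₄ is a pure liquid; its activity is 1 regardless of amount, so Q is unaffected — no shift from this change.
Adding S₂ (g), a product, drives the reaction to the left.
The net shift is to the left. S₃ is a reactant, so its amount increases.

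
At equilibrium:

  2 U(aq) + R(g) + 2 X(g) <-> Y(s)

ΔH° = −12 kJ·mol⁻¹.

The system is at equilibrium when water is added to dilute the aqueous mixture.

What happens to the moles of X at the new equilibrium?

Dilution lowers every aqueous concentration by the same factor. Δn_aq = 0 − 2 = -2, so the system shifts toward the side with more dissolved moles — to the left.
The net shift is to the left. X is a reactant, so its amount increases.

increases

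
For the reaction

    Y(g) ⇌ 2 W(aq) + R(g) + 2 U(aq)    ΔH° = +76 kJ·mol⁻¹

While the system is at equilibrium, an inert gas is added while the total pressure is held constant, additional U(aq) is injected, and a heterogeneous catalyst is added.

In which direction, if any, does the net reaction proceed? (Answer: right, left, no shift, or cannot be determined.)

left

Adding inert gas at constant total pressure expands the volume, scaling every reacting partial pressure by the same factor. Δn_gas = 1 − 1 = 0, so Q is unchanged — no shift.
Adding U (aq), a product, drives the reaction to the left.
A catalyst speeds both forward and reverse rates equally; it changes neither Q nor K — no shift from this change.
Only the nonzero effect(s) matter; the net shift is to the left.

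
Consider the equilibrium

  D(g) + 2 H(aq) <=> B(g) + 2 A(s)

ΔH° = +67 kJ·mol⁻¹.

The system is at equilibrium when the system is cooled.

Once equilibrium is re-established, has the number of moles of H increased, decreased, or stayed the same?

The forward reaction is endothermic. Lowering T favours the exothermic direction — shift to the left.
The net shift is to the left. H is a reactant, so its amount increases.

increases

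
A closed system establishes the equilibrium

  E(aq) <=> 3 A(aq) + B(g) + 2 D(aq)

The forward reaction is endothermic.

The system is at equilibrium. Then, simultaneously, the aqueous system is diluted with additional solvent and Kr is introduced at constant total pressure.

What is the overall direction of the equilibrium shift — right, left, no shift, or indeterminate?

right

Dilution lowers every aqueous concentration by the same factor. Δn_aq = 5 − 1 = +4, so the system shifts toward the side with more dissolved moles — to the right.
Adding inert gas at constant total pressure expands the volume and lowers every reacting partial pressure. With Δn_gas = 1 − 0 = +1, Q moves away from K toward the side with fewer gas moles, so the system shifts toward the side with more gas moles — to the right.
All effects act in the same direction — net shift to the right.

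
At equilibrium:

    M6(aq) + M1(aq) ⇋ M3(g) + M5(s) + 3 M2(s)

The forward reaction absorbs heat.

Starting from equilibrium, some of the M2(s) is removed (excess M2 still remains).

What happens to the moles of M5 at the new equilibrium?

unchanged

M2 is a pure solid; its activity is 1 regardless of amount, so Q is unaffected — no shift from this change.
No net shift occurs, so the amount of M5 is unchanged.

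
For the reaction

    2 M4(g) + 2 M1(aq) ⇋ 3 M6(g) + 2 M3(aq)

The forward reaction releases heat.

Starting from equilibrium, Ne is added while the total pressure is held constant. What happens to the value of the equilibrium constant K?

unchanged

The equilibrium constant depends only on temperature. This perturbation may move the position of equilibrium, but since T is unchanged, K itself is unchanged.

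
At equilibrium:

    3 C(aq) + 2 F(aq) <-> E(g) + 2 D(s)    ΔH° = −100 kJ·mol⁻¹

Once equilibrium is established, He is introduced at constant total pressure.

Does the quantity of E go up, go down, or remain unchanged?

increases

Adding inert gas at constant total pressure expands the volume and lowers every reacting partial pressure. With Δn_gas = 1 − 0 = +1, Q moves away from K toward the side with fewer gas moles, so the system shifts toward the side with more gas moles — to the right.
The net shift is to the right. E is a product, so its amount increases.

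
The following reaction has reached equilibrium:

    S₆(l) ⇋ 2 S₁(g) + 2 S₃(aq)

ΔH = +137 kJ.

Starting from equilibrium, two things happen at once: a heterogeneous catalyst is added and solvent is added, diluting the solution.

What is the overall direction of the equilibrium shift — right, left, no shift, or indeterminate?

right

A catalyst speeds both forward and reverse rates equally; it changes neither Q nor K — no shift from this change.
Dilution lowers every aqueous concentration by the same factor. Δn_aq = 2 − 0 = +2, so the system shifts toward the side with more dissolved moles — to the right.
Only the nonzero effect(s) matter; the net shift is to the right.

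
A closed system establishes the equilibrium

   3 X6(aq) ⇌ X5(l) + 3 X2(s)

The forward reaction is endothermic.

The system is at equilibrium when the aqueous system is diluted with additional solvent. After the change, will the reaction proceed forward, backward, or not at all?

left

Dilution lowers every aqueous concentration by the same factor. Δn_aq = 0 − 3 = -3, so the system shifts toward the side with more dissolved moles — to the left.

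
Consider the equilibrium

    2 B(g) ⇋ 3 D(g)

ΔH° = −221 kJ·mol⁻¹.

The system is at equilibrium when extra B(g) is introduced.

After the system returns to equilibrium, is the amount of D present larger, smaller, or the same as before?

increases

Adding B (g), a reactant, drives the reaction to the right.
The net shift is to the right. D is a product, so its amount increases.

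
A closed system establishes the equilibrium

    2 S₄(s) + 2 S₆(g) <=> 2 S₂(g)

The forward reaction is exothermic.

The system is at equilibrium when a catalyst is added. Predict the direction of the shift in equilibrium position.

no shift

A catalyst speeds both forward and reverse rates equally; it changes neither Q nor K — no shift from this change.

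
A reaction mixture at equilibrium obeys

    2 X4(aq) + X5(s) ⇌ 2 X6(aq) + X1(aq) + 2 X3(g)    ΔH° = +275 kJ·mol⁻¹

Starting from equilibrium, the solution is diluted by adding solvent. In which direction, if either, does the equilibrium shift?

right

Dilution lowers every aqueous concentration by the same factor. Δn_aq = 3 − 2 = +1, so the system shifts toward the side with more dissolved moles — to the right.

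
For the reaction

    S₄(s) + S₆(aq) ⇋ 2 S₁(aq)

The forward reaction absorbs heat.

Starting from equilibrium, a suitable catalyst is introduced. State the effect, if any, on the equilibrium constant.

The equilibrium constant depends only on temperature. This perturbation changes neither the position of equilibrium nor K.

unchanged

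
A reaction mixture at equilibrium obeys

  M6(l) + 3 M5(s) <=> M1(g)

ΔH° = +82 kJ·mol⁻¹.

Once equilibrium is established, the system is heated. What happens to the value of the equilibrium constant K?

K depends on temperature via the van 't Hoff relation. The forward reaction is endothermic, so raising T increases K.

increases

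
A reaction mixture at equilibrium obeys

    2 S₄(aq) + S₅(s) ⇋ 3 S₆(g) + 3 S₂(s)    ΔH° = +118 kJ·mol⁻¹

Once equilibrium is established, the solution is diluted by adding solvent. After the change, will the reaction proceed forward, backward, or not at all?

left

Dilution lowers every aqueous concentration by the same factor. Δn_aq = 0 − 2 = -2, so the system shifts toward the side with more dissolved moles — to the left.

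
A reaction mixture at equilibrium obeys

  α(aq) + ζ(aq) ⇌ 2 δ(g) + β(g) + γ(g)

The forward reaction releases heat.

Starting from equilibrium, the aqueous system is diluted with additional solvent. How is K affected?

unchanged

The equilibrium constant depends only on temperature. This perturbation may move the position of equilibrium, but since T is unchanged, K itself is unchanged.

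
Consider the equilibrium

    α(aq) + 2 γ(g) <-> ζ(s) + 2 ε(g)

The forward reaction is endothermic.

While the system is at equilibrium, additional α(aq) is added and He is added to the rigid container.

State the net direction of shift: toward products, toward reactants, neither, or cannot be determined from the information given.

right

Adding α (aq), a reactant, drives the reaction to the right.
At constant volume, adding an inert gas leaves every reacting species' partial pressure unchanged, so Q is unchanged — no shift from this change.
Only the nonzero effect(s) matter; the net shift is to the right.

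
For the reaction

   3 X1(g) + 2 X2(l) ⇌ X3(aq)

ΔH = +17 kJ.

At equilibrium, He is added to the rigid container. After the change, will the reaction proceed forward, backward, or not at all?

no shift

At constant volume, adding an inert gas leaves every reacting species' partial pressure unchanged, so Q is unchanged — no shift from this change.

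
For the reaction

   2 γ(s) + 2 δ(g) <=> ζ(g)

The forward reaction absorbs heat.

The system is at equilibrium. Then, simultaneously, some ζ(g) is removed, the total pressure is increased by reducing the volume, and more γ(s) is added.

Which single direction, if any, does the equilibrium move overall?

right

Removing ζ (g), a product, drives the reaction to the right.
Gas moles: reactants 2, products 1 (Δn_gas = -1). Compression shifts the system toward the side with fewer moles of gas — to the right.
γ is a pure solid; its activity is 1 regardless of amount, so Q is unaffected — no shift from this change.
Only the nonzero effect(s) matter; the net shift is to the right.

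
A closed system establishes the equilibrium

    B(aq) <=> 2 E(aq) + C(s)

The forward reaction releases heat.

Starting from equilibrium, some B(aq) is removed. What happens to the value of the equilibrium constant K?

The equilibrium constant depends only on temperature. This perturbation may move the position of equilibrium, but since T is unchanged, K itself is unchanged.

unchanged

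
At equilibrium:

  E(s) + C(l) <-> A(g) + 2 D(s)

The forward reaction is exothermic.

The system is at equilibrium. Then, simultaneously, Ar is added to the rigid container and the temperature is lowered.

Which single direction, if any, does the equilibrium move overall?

At constant volume, adding an inert gas leaves every reacting species' partial pressure unchanged, so Q is unchanged — no shift from this change.
The forward reaction is exothermic. Lowering T favours the exothermic direction — shift to the right.
Only the nonzero effect(s) matter; the net shift is to the right.

right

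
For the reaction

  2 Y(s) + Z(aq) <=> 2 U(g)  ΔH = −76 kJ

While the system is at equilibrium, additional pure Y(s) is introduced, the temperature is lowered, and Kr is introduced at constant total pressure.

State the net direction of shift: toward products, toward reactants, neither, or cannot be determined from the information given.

Y is a pure solid; its activity is 1 regardless of amount, so Q is unaffected — no shift from this change.
The forward reaction is exothermic. Lowering T favours the exothermic direction — shift to the right.
Adding inert gas at constant total pressure expands the volume and lowers every reacting partial pressure. With Δn_gas = 2 − 0 = +2, Q moves away from K toward the side with fewer gas moles, so the system shifts toward the side with more gas moles — to the right.
Only the nonzero effect(s) matter; the net shift is to the right.

right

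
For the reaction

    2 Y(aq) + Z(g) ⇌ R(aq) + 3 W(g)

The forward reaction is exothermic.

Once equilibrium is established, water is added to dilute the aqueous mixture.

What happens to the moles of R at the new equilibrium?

Dilution lowers every aqueous concentration by the same factor. Δn_aq = 1 − 2 = -1, so the system shifts toward the side with more dissolved moles — to the left.
The net shift is to the left. R is a product, so its amount decreases.

decreases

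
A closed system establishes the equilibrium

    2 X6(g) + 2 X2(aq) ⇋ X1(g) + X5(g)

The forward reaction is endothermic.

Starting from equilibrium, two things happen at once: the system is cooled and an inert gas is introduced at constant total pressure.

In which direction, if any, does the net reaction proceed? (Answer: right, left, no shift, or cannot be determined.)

The forward reaction is endothermic. Lowering T favours the exothermic direction — shift to the left.
Adding inert gas at constant total pressure expands the volume, scaling every reacting partial pressure by the same factor. Δn_gas = 2 − 2 = 0, so Q is unchanged — no shift.
Only the nonzero effect(s) matter; the net shift is to the left.

left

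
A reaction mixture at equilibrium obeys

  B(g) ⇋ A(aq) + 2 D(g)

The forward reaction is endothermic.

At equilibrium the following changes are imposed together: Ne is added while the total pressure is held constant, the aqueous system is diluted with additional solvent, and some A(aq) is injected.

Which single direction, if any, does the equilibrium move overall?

Adding inert gas at constant total pressure expands the volume and lowers every reacting partial pressure. With Δn_gas = 2 − 1 = +1, Q moves away from K toward the side with fewer gas moles, so the system shifts toward the side with more gas moles — to the right.
Dilution lowers every aqueous concentration by the same factor. Δn_aq = 1 − 0 = +1, so the system shifts toward the side with more dissolved moles — to the right.
Adding A (aq), a product, drives the reaction to the left.
The individual effects push in opposite directions; without quantitative information the net direction cannot be determined.

cannot be determined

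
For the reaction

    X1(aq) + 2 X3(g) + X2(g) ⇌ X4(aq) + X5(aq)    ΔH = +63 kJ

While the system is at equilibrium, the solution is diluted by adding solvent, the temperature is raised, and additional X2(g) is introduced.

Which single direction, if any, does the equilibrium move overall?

Dilution lowers every aqueous concentration by the same factor. Δn_aq = 2 − 1 = +1, so the system shifts toward the side with more dissolved moles — to the right.
The forward reaction is endothermic. Raising T favours the endothermic direction — shift to the right.
Adding X2 (g), a reactant, drives the reaction to the right.
All effects act in the same direction — net shift to the right.

right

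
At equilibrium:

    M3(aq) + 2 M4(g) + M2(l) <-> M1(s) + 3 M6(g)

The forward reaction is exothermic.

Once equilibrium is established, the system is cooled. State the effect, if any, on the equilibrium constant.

increases

K depends on temperature via the van 't Hoff relation. The forward reaction is exothermic, so lowering T increases K.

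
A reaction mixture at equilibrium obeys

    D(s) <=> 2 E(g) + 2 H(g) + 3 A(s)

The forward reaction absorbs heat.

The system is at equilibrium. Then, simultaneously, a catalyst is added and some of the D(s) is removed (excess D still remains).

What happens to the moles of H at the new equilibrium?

A catalyst speeds both forward and reverse rates equally; it changes neither Q nor K — no shift from this change.
D is a pure solid; its activity is 1 regardless of amount, so Q is unaffected — no shift from this change.
No net shift occurs, so the amount of H is unchanged.

unchanged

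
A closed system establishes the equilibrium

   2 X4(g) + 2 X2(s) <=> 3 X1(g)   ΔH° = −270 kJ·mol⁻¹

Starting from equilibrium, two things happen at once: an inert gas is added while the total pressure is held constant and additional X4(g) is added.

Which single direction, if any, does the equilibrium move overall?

right

Adding inert gas at constant total pressure expands the volume and lowers every reacting partial pressure. With Δn_gas = 3 − 2 = +1, Q moves away from K toward the side with fewer gas moles, so the system shifts toward the side with more gas moles — to the right.
Adding X4 (g), a reactant, drives the reaction to the right.
All effects act in the same direction — net shift to the right.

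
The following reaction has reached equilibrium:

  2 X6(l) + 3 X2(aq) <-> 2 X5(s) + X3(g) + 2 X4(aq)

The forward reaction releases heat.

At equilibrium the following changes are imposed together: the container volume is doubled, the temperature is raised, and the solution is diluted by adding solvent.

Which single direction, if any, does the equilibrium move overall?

Gas moles: reactants 0, products 1 (Δn_gas = +1). Expansion shifts the system toward the side with more moles of gas — to the right.
The forward reaction is exothermic. Raising T favours the endothermic direction — shift to the left.
Dilution lowers every aqueous concentration by the same factor. Δn_aq = 2 − 3 = -1, so the system shifts toward the side with more dissolved moles — to the left.
The individual effects push in opposite directions; without quantitative information the net direction cannot be determined.

cannot be determined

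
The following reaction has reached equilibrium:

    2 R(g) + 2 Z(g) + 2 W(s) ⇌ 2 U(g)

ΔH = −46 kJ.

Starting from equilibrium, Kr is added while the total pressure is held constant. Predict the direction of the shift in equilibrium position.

left

Adding inert gas at constant total pressure expands the volume and lowers every reacting partial pressure. With Δn_gas = 2 − 4 = -2, Q moves away from K toward the side with fewer gas moles, so the system shifts toward the side with more gas moles — to the left.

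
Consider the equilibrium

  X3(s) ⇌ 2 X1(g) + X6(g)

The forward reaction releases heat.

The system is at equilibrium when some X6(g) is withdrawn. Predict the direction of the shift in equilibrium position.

Removing X6 (g), a product, drives the reaction to the right.

right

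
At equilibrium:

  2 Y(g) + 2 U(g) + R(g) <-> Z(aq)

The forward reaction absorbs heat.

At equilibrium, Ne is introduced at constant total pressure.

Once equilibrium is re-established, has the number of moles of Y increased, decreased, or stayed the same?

Adding inert gas at constant total pressure expands the volume and lowers every reacting partial pressure. With Δn_gas = 0 − 5 = -5, Q moves away from K toward the side with fewer gas moles, so the system shifts toward the side with more gas moles — to the left.
The net shift is to the left. Y is a reactant, so its amount increases.

increases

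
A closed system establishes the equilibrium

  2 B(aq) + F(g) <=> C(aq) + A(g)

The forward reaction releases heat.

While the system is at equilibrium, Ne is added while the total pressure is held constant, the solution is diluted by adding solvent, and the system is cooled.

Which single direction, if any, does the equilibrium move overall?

Adding inert gas at constant total pressure expands the volume, scaling every reacting partial pressure by the same factor. Δn_gas = 1 − 1 = 0, so Q is unchanged — no shift.
Dilution lowers every aqueous concentration by the same factor. Δn_aq = 1 − 2 = -1, so the system shifts toward the side with more dissolved moles — to the left.
The forward reaction is exothermic. Lowering T favours the exothermic direction — shift to the right.
The individual effects push in opposite directions; without quantitative information the net direction cannot be determined.

cannot be determined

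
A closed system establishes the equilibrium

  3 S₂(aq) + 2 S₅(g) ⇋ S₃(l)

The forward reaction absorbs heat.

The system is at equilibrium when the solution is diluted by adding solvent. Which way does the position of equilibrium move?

Dilution lowers every aqueous concentration by the same factor. Δn_aq = 0 − 3 = -3, so the system shifts toward the side with more dissolved moles — to the left.

left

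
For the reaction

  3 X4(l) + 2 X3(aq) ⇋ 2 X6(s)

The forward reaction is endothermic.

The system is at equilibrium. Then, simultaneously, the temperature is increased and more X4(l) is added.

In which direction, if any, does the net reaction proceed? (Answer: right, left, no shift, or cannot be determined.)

right

The forward reaction is endothermic. Raising T favours the endothermic direction — shift to the right.
X4 is a pure liquid; its activity is 1 regardless of amount, so Q is unaffected — no shift from this change.
Only the nonzero effect(s) matter; the net shift is to the right.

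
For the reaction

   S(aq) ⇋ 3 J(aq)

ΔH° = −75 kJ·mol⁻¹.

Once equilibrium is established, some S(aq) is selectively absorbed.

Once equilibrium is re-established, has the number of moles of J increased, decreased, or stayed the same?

Removing S (aq), a reactant, drives the reaction to the left.
The net shift is to the left. J is a product, so its amount decreases.

decreases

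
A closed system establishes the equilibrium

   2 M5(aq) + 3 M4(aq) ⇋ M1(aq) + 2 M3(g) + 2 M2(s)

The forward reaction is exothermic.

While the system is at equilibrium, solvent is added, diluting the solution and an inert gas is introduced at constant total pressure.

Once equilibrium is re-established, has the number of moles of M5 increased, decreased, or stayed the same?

Dilution lowers every aqueous concentration by the same factor. Δn_aq = 1 − 5 = -4, so the system shifts toward the side with more dissolved moles — to the left.
Adding inert gas at constant total pressure expands the volume and lowers every reacting partial pressure. With Δn_gas = 2 − 0 = +2, Q moves away from K toward the side with fewer gas moles, so the system shifts toward the side with more gas moles — to the right.
The two effects oppose each other, so the net shift — and hence the change in M5 — cannot be determined from the given information.

cannot be determined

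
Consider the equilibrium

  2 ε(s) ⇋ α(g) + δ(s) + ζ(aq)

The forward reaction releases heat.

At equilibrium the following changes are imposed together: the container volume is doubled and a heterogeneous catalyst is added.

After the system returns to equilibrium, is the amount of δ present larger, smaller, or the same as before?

Gas moles: reactants 0, products 1 (Δn_gas = +1). Expansion shifts the system toward the side with more moles of gas — to the right.
A catalyst speeds both forward and reverse rates equally; it changes neither Q nor K — no shift from this change.
The net shift is to the right. δ is a product, so its amount increases.

increases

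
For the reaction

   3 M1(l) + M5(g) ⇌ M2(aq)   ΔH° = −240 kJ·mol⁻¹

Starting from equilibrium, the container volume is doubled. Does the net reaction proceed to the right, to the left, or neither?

left

Gas moles: reactants 1, products 0 (Δn_gas = -1). Expansion shifts the system toward the side with more moles of gas — to the left.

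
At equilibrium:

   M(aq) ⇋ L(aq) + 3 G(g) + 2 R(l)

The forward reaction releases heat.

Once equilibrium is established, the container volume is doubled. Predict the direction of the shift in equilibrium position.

Gas moles: reactants 0, products 3 (Δn_gas = +3). Expansion shifts the system toward the side with more moles of gas — to the right.

right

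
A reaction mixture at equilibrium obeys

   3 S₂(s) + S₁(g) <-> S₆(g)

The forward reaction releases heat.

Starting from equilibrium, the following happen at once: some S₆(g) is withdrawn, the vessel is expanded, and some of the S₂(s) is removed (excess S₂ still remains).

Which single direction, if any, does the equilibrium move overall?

right

Removing S₆ (g), a product, drives the reaction to the right.
Gas moles: reactants 1, products 1. Δn_gas = 0, so a volume change leaves Q equal to K — no shift from this change.
S₂ is a pure solid; its activity is 1 regardless of amount, so Q is unaffected — no shift from this change.
Only the nonzero effect(s) matter; the net shift is to the right.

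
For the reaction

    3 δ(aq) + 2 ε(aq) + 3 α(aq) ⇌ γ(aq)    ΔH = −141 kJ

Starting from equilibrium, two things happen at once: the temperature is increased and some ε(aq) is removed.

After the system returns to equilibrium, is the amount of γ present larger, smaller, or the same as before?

decreases

The forward reaction is exothermic. Raising T favours the endothermic direction — shift to the left.
Removing ε (aq), a reactant, drives the reaction to the left.
The net shift is to the left. γ is a product, so its amount decreases.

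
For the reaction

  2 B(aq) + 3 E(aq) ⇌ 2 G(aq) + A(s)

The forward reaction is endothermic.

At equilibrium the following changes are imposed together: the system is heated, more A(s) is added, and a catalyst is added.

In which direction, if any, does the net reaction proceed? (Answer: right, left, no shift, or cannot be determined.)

right

The forward reaction is endothermic. Raising T favours the endothermic direction — shift to the right.
A is a pure solid; its activity is 1 regardless of amount, so Q is unaffected — no shift from this change.
A catalyst speeds both forward and reverse rates equally; it changes neither Q nor K — no shift from this change.
Only the nonzero effect(s) matter; the net shift is to the right.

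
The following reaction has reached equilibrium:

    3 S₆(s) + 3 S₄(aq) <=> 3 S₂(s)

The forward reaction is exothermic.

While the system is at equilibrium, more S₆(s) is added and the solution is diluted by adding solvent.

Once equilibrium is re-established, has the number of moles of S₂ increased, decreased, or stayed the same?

decreases

S₆ is a pure solid; its activity is 1 regardless of amount, so Q is unaffected — no shift from this change.
Dilution lowers every aqueous concentration by the same factor. Δn_aq = 0 − 3 = -3, so the system shifts toward the side with more dissolved moles — to the left.
The net shift is to the left. S₂ is a product, so its amount decreases.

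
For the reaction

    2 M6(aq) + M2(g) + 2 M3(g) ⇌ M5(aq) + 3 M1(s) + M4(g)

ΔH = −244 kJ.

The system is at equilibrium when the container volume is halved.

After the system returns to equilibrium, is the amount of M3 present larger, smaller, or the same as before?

decreases

Gas moles: reactants 3, products 1 (Δn_gas = -2). Compression shifts the system toward the side with fewer moles of gas — to the right.
The net shift is to the right. M3 is a reactant, so its amount decreases.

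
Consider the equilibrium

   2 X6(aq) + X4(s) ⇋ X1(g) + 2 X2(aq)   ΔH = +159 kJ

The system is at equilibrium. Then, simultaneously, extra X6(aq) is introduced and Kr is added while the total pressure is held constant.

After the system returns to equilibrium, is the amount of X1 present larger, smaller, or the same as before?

Adding X6 (aq), a reactant, drives the reaction to the right.
Adding inert gas at constant total pressure expands the volume and lowers every reacting partial pressure. With Δn_gas = 1 − 0 = +1, Q moves away from K toward the side with fewer gas moles, so the system shifts toward the side with more gas moles — to the right.
The net shift is to the right. X1 is a product, so its amount increases.

increases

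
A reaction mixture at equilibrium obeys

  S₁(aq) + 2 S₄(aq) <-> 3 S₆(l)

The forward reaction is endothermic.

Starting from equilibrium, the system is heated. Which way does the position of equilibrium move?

The forward reaction is endothermic. Raising T favours the endothermic direction — shift to the right.

right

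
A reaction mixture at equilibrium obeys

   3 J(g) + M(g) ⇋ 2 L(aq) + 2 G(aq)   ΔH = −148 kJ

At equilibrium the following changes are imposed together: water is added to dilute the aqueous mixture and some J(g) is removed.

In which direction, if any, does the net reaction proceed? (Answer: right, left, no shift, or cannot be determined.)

cannot be determined

Dilution lowers every aqueous concentration by the same factor. Δn_aq = 4 − 0 = +4, so the system shifts toward the side with more dissolved moles — to the right.
Removing J (g), a reactant, drives the reaction to the left.
The individual effects push in opposite directions; without quantitative information the net direction cannot be determined.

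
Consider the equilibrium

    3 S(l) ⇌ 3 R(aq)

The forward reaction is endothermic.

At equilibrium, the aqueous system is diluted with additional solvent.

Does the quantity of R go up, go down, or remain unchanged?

increases

Dilution lowers every aqueous concentration by the same factor. Δn_aq = 3 − 0 = +3, so the system shifts toward the side with more dissolved moles — to the right.
The net shift is to the right. R is a product, so its amount increases.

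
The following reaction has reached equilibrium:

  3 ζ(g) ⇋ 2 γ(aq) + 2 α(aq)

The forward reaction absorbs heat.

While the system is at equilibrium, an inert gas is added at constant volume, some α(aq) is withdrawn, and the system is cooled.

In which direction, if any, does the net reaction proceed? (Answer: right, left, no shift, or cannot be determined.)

cannot be determined

At constant volume, adding an inert gas leaves every reacting species' partial pressure unchanged, so Q is unchanged — no shift from this change.
Removing α (aq), a product, drives the reaction to the right.
The forward reaction is endothermic. Lowering T favours the exothermic direction — shift to the left.
The individual effects push in opposite directions; without quantitative information the net direction cannot be determined.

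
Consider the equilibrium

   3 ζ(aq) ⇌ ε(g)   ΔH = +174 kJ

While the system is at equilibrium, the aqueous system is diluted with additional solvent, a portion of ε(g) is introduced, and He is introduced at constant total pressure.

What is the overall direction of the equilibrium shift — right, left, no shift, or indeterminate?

cannot be determined

Dilution lowers every aqueous concentration by the same factor. Δn_aq = 0 − 3 = -3, so the system shifts toward the side with more dissolved moles — to the left.
Adding ε (g), a product, drives the reaction to the left.
Adding inert gas at constant total pressure expands the volume and lowers every reacting partial pressure. With Δn_gas = 1 − 0 = +1, Q moves away from K toward the side with fewer gas moles, so the system shifts toward the side with more gas moles — to the right.
The individual effects push in opposite directions; without quantitative information the net direction cannot be determined.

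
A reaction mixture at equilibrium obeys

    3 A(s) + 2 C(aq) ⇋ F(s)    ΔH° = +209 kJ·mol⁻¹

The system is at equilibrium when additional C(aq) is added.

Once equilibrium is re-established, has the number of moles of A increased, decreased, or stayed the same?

Adding C (aq), a reactant, drives the reaction to the right.
The net shift is to the right. A is a reactant, so its amount decreases.

decreases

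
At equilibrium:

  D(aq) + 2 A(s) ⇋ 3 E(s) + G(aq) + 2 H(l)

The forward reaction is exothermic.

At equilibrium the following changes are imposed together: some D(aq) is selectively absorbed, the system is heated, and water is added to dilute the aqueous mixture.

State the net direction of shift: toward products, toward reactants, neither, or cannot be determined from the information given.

Removing D (aq), a reactant, drives the reaction to the left.
The forward reaction is exothermic. Raising T favours the endothermic direction — shift to the left.
Dilution scales every aqueous concentration by the same factor. Δn_aq = 1 − 1 = 0, so Q is unchanged — no shift.
Only the nonzero effect(s) matter; the net shift is to the left.

left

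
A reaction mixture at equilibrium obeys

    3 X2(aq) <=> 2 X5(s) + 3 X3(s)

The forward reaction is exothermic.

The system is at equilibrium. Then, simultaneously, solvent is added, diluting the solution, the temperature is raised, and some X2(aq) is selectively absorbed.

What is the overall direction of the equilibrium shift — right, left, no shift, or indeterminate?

left

Dilution lowers every aqueous concentration by the same factor. Δn_aq = 0 − 3 = -3, so the system shifts toward the side with more dissolved moles — to the left.
The forward reaction is exothermic. Raising T favours the endothermic direction — shift to the left.
Removing X2 (aq), a reactant, drives the reaction to the left.
All effects act in the same direction — net shift to the left.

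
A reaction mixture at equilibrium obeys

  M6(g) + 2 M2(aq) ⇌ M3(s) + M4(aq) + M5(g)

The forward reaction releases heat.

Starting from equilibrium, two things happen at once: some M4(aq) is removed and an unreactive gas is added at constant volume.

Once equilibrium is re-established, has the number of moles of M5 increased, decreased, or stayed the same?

increases

Removing M4 (aq), a product, drives the reaction to the right.
At constant volume, adding an inert gas leaves every reacting species' partial pressure unchanged, so Q is unchanged — no shift from this change.
The net shift is to the right. M5 is a product, so its amount increases.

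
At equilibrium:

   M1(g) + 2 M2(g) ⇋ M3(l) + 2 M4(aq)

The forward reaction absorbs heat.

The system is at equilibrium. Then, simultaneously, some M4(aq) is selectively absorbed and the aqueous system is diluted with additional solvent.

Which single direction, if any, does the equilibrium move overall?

Removing M4 (aq), a product, drives the reaction to the right.
Dilution lowers every aqueous concentration by the same factor. Δn_aq = 2 − 0 = +2, so the system shifts toward the side with more dissolved moles — to the right.
All effects act in the same direction — net shift to the right.

right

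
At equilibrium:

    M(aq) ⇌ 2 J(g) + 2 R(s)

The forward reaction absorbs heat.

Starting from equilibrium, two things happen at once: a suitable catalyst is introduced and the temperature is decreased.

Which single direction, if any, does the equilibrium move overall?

A catalyst speeds both forward and reverse rates equally; it changes neither Q nor K — no shift from this change.
The forward reaction is endothermic. Lowering T favours the exothermic direction — shift to the left.
Only the nonzero effect(s) matter; the net shift is to the left.

left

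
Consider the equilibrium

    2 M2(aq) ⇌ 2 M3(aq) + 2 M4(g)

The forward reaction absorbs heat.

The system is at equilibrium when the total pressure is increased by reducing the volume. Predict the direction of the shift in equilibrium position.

Gas moles: reactants 0, products 2 (Δn_gas = +2). Compression shifts the system toward the side with fewer moles of gas — to the left.

left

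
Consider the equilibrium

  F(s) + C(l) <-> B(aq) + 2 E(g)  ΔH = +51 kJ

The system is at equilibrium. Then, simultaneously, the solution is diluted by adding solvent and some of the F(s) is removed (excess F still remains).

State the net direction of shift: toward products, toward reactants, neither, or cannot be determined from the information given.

Dilution lowers every aqueous concentration by the same factor. Δn_aq = 1 − 0 = +1, so the system shifts toward the side with more dissolved moles — to the right.
F is a pure solid; its activity is 1 regardless of amount, so Q is unaffected — no shift from this change.
Only the nonzero effect(s) matter; the net shift is to the right.

right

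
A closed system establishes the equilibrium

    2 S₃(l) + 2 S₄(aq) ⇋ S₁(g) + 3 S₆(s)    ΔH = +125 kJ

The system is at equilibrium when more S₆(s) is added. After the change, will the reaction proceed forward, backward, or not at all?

S₆ is a pure solid; its activity is 1 regardless of amount, so Q is unaffected — no shift from this change.

no shift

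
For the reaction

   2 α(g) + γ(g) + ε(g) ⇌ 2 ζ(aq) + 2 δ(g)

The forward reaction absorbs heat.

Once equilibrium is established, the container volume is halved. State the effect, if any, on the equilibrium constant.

The equilibrium constant depends only on temperature. This perturbation may move the position of equilibrium, but since T is unchanged, K itself is unchanged.

unchanged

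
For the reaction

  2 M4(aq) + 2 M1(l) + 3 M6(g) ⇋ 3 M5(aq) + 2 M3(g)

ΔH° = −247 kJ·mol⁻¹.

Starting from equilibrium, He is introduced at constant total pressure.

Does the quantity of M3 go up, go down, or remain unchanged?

decreases

Adding inert gas at constant total pressure expands the volume and lowers every reacting partial pressure. With Δn_gas = 2 − 3 = -1, Q moves away from K toward the side with fewer gas moles, so the system shifts toward the side with more gas moles — to the left.
The net shift is to the left. M3 is a product, so its amount decreases.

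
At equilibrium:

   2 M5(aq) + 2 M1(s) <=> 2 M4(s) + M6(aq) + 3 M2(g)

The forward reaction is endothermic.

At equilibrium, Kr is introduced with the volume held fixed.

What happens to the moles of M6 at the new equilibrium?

unchanged

At constant volume, adding an inert gas leaves every reacting species' partial pressure unchanged, so Q is unchanged — no shift from this change.
No net shift occurs, so the amount of M6 is unchanged.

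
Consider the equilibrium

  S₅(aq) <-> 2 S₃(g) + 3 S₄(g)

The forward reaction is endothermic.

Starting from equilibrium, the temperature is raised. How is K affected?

increases

K depends on temperature via the van 't Hoff relation. The forward reaction is endothermic, so raising T increases K.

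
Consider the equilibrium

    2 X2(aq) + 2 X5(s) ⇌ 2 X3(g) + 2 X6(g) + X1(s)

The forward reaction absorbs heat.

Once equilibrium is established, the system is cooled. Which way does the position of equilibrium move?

left

The forward reaction is endothermic. Lowering T favours the exothermic direction — shift to the left.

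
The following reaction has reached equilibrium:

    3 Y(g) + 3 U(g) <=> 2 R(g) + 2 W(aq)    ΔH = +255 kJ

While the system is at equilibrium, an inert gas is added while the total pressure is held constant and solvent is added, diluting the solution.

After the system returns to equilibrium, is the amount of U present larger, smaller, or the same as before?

cannot be determined

Adding inert gas at constant total pressure expands the volume and lowers every reacting partial pressure. With Δn_gas = 2 − 6 = -4, Q moves away from K toward the side with fewer gas moles, so the system shifts toward the side with more gas moles — to the left.
Dilution lowers every aqueous concentration by the same factor. Δn_aq = 2 − 0 = +2, so the system shifts toward the side with more dissolved moles — to the right.
The two effects oppose each other, so the net shift — and hence the change in U — cannot be determined from the given information.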